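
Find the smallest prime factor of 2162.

2162 is even: 2 divides it.

2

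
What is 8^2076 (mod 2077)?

8^1 ≡ 8 (mod 2077)
8^2 ≡ 8^2 = 64 ≡ 64 (mod 2077)
8^4 ≡ 64^2 = 4096 ≡ 2019 (mod 2077)
8^8 ≡ 2019^2 = 4076361 ≡ 1287 (mod 2077)
8^16 ≡ 1287^2 = 1656369 ≡ 1000 (mod 2077)
8^32 ≡ 1000^2 = 1000000 ≡ 963 (mod 2077)
8^64 ≡ 963^2 = 927369 ≡ 1027 (mod 2077)
8^128 ≡ 1027^2 = 1054729 ≡ 1690 (mod 2077)
8^256 ≡ 1690^2 = 2856100 ≡ 225 (mod 2077)
8^512 ≡ 225^2 = 50625 ≡ 777 (mod 2077)
8^1024 ≡ 777^2 = 603729 ≡ 1399 (mod 2077)
8^2048 ≡ 1399^2 = 1957201 ≡ 667 (mod 2077)
2076 = 2048 + 16 + 8 + 4 in binary powers of 2.
So 8^2076 ≡ 667 · 1000 · 1287 · 2019 ≡ 349 (mod 2077).
Since 349 ≠ 1, base 8 is a Fermat witness: 2077 is composite.

349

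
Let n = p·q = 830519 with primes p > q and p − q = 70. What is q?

Since p = q + 70, we have 830519 = q(q + 70), so q² + 70q − 830519 = 0.
Discriminant: 70² + 4·830519 = 4900 + 3322076 = 3326976; √3326976 = 1824.
q = (−70 + 1824)/2 = 877, and p = q + 70 = 947.
Check: 877 · 947 = 830519.

877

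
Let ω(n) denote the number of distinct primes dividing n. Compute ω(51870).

6

51870 = 2 · 25935
25935 = 3 · 8645
8645 = 5 · 1729
1729 = 7 · 247
247 = 13 · 19
51870 = 2 · 3 · 5 · 7 · 13 · 19, which has 6 distinct prime factors.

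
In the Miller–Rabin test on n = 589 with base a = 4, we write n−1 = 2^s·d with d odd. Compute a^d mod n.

140

589 − 1 = 588 = 2^2 · 147, so d = 147.
4^1 ≡ 4 (mod 589)
4^2 ≡ 4^2 = 16 ≡ 16 (mod 589)
4^4 ≡ 16^2 = 256 ≡ 256 (mod 589)
4^8 ≡ 256^2 = 65536 ≡ 157 (mod 589)
4^16 ≡ 157^2 = 24649 ≡ 500 (mod 589)
4^32 ≡ 500^2 = 250000 ≡ 264 (mod 589)
4^64 ≡ 264^2 = 69696 ≡ 194 (mod 589)
4^128 ≡ 194^2 = 37636 ≡ 529 (mod 589)
147 = 128 + 16 + 2 + 1 in binary powers of 2.
So 4^147 ≡ 529 · 500 · 16 · 4 ≡ 140 (mod 589).
Squaring chain: 140 → 163; never reaches −1, so base 4 is a Miller–Rabin witness that 589 is composite.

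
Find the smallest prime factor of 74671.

89

74671 is odd.
Digit sum 25, not divisible by 3.
Ends in 1: not divisible by 5.
7: 74671 = 7·10667 + 2
11: 74671 = 11·6788 + 3
13: 74671 = 13·5743 + 12
17: 74671 = 17·4392 + 7
19: 74671 = 19·3930 + 1
23: 74671 = 23·3246 + 13
29: 74671 = 29·2574 + 25
31: 74671 = 31·2408 + 23
37: 74671 = 37·2018 + 5
41: 74671 = 41·1821 + 10
43: 74671 = 43·1736 + 23
47: 74671 = 47·1588 + 35
53: 74671 = 53·1408 + 47
59: 74671 = 59·1265 + 36
61: 74671 = 61·1224 + 7
67: 74671 = 67·1114 + 33
71: 74671 = 71·1051 + 50
73: 74671 = 73·1022 + 65
79: 74671 = 79·945 + 16
83: 74671 = 83·899 + 54
89: 74671 = 89·839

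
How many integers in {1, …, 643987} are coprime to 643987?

Factor: 643987 = 41 · 113 · 139.
φ(643987) = (41−1) · (113−1) · (139−1) = 40 · 112 · 138 = 618240.

618240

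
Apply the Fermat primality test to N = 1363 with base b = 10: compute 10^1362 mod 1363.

63

10^1 ≡ 10 (mod 1363)
10^2 ≡ 10^2 = 100 ≡ 100 (mod 1363)
10^4 ≡ 100^2 = 10000 ≡ 459 (mod 1363)
10^8 ≡ 459^2 = 210681 ≡ 779 (mod 1363)
10^16 ≡ 779^2 = 606841 ≡ 306 (mod 1363)
10^32 ≡ 306^2 = 93636 ≡ 952 (mod 1363)
10^64 ≡ 952^2 = 906304 ≡ 1272 (mod 1363)
10^128 ≡ 1272^2 = 1617984 ≡ 103 (mod 1363)
10^256 ≡ 103^2 = 10609 ≡ 1068 (mod 1363)
10^512 ≡ 1068^2 = 1140624 ≡ 1156 (mod 1363)
10^1024 ≡ 1156^2 = 1336336 ≡ 596 (mod 1363)
1362 = 1024 + 256 + 64 + 16 + 2 in binary powers of 2.
So 10^1362 ≡ 596 · 1068 · 1272 · 306 · 100 ≡ 63 (mod 1363).
Since 63 ≠ 1, base 10 is a Fermat witness: 1363 is composite.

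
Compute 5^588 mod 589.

125

5^1 ≡ 5 (mod 589)
5^2 ≡ 5^2 = 25 ≡ 25 (mod 589)
5^4 ≡ 25^2 = 625 ≡ 36 (mod 589)
5^8 ≡ 36^2 = 1296 ≡ 118 (mod 589)
5^16 ≡ 118^2 = 13924 ≡ 377 (mod 589)
5^32 ≡ 377^2 = 142129 ≡ 180 (mod 589)
5^64 ≡ 180^2 = 32400 ≡ 5 (mod 589)
5^128 ≡ 5^2 = 25 ≡ 25 (mod 589)
5^256 ≡ 25^2 = 625 ≡ 36 (mod 589)
5^512 ≡ 36^2 = 1296 ≡ 118 (mod 589)
588 = 512 + 64 + 8 + 4 in binary powers of 2.
So 5^588 ≡ 118 · 5 · 118 · 36 ≡ 125 (mod 589).
Since 125 ≠ 1, base 5 is a Fermat witness: 589 is composite.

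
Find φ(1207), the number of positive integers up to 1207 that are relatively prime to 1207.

Factor: 1207 = 17 · 71.
φ(1207) = (17−1) · (71−1) = 16 · 70 = 1120.

1120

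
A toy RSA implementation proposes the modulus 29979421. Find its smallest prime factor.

29979421 is odd.
Digit sum 43, not divisible by 3.
Ends in 1: not divisible by 5.
7: 29979421 = 7·4282774 + 3
11: 29979421 = 11·2725401 + 10
13: 29979421 = 13·2306109 + 4
17: 29979421 = 17·1763495 + 6
19: 29979421 = 19·1577864 + 5
23: 29979421 = 23·1303453 + 2
29: 29979421 = 29·1033773 + 4
31: 29979421 = 31·967078 + 3
37: 29979421 = 37·810254 + 23
41: 29979421 = 41·731205 + 16
43: 29979421 = 43·697195 + 36
47: 29979421 = 47·637860 + 1
53: 29979421 = 53·565649 + 24
59: 29979421 = 59·508125 + 46
61: 29979421 = 61·491465 + 56
67: 29979421 = 67·447454 + 3
71: 29979421 = 71·422245 + 26
73: 29979421 = 73·410677

73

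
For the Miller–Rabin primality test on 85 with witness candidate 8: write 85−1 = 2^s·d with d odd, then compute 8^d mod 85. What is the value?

43

85 − 1 = 84 = 2^2 · 21, so d = 21.
8^1 ≡ 8 (mod 85)
8^2 ≡ 8^2 = 64 ≡ 64 (mod 85)
8^4 ≡ 64^2 = 4096 ≡ 16 (mod 85)
8^8 ≡ 16^2 = 256 ≡ 1 (mod 85)
8^16 ≡ 1^2 = 1 ≡ 1 (mod 85)
21 = 16 + 4 + 1 in binary powers of 2.
So 8^21 ≡ 1 · 16 · 8 ≡ 43 (mod 85).
Squaring chain: 43 → 64; never reaches −1, so base 8 is a Miller–Rabin witness that 85 is composite.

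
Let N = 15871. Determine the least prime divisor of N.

59

15871 is odd.
Digit sum 22, not divisible by 3.
Ends in 1: not divisible by 5.
7: 15871 = 7·2267 + 2
11: 15871 = 11·1442 + 9
13: 15871 = 13·1220 + 11
17: 15871 = 17·933 + 10
19: 15871 = 19·835 + 6
23: 15871 = 23·690 + 1
29: 15871 = 29·547 + 8
31: 15871 = 31·511 + 30
37: 15871 = 37·428 + 35
41: 15871 = 41·387 + 4
43: 15871 = 43·369 + 4
47: 15871 = 47·337 + 32
53: 15871 = 53·299 + 24
59: 15871 = 59·269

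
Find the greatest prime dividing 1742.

67

1742 = 2 · 871
871 = 13 · 67
67 is prime.
So 1742 = 2 · 13 · 67; the largest prime factor is 67.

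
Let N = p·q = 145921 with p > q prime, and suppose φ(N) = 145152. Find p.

φ(n) = (p−1)(q−1) = n − (p+q) + 1, so p + q = 145921 − 145152 + 1 = 770.
p and q are the roots of t² − 770t + 145921 = 0.
Discriminant: 770² − 4·145921 = 592900 − 583684 = 9216; √9216 = 96.
q = (770 − 96)/2 = 337, p = (770 + 96)/2 = 433.
Check: 337 · 433 = 145921.

433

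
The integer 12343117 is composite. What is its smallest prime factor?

53

12343117 is odd.
Digit sum 22, not divisible by 3.
Ends in 7: not divisible by 5.
7: 12343117 = 7·1763302 + 3
11: 12343117 = 11·1122101 + 6
13: 12343117 = 13·949470 + 7
17: 12343117 = 17·726065 + 12
19: 12343117 = 19·649637 + 14
23: 12343117 = 23·536657 + 6
29: 12343117 = 29·425624 + 21
31: 12343117 = 31·398165 + 2
37: 12343117 = 37·333597 + 28
41: 12343117 = 41·301051 + 26
43: 12343117 = 43·287049 + 10
47: 12343117 = 47·262619 + 24
53: 12343117 = 53·232889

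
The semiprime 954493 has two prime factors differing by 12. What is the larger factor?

Since p = q + 12, we have 954493 = q(q + 12), so q² + 12q − 954493 = 0.
Discriminant: 12² + 4·954493 = 144 + 3817972 = 3818116; √3818116 = 1954.
q = (−12 + 1954)/2 = 971, and p = q + 12 = 983.
Check: 971 · 983 = 954493.

983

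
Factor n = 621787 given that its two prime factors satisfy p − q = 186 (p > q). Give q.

Since p = q + 186, we have 621787 = q(q + 186), so q² + 186q − 621787 = 0.
Discriminant: 186² + 4·621787 = 34596 + 2487148 = 2521744; √2521744 = 1588.
q = (−186 + 1588)/2 = 701, and p = q + 186 = 887.
Check: 701 · 887 = 621787.

701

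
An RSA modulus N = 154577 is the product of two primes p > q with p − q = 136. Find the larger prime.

467

Since p = q + 136, we have 154577 = q(q + 136), so q² + 136q − 154577 = 0.
Discriminant: 136² + 4·154577 = 18496 + 618308 = 636804; √636804 = 798.
q = (−136 + 798)/2 = 331, and p = q + 136 = 467.
Check: 331 · 467 = 154577.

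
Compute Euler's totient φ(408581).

387072

Factor: 408581 = 29 · 73 · 193.
φ(408581) = (29−1) · (73−1) · (193−1) = 28 · 72 · 192 = 387072.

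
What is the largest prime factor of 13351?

13351 = 13 · 1027
1027 = 13 · 79
79 is prime.
So 13351 = 13^2 · 79; the largest prime factor is 79.

79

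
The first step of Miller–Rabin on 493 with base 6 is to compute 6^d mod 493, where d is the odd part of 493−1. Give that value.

328

493 − 1 = 492 = 2^2 · 123, so d = 123.
6^1 ≡ 6 (mod 493)
6^2 ≡ 6^2 = 36 ≡ 36 (mod 493)
6^4 ≡ 36^2 = 1296 ≡ 310 (mod 493)
6^8 ≡ 310^2 = 96100 ≡ 458 (mod 493)
6^16 ≡ 458^2 = 209764 ≡ 239 (mod 493)
6^32 ≡ 239^2 = 57121 ≡ 426 (mod 493)
6^64 ≡ 426^2 = 181476 ≡ 52 (mod 493)
123 = 64 + 32 + 16 + 8 + 2 + 1 in binary powers of 2.
So 6^123 ≡ 52 · 426 · 239 · 458 · 36 · 6 ≡ 328 (mod 493).
Squaring chain: 328 → 110; never reaches −1, so base 6 is a Miller–Rabin witness that 493 is composite.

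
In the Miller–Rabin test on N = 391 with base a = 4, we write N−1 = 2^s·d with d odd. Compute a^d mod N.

285

391 − 1 = 390 = 2^1 · 195, so d = 195.
4^1 ≡ 4 (mod 391)
4^2 ≡ 4^2 = 16 ≡ 16 (mod 391)
4^4 ≡ 16^2 = 256 ≡ 256 (mod 391)
4^8 ≡ 256^2 = 65536 ≡ 239 (mod 391)
4^16 ≡ 239^2 = 57121 ≡ 35 (mod 391)
4^32 ≡ 35^2 = 1225 ≡ 52 (mod 391)
4^64 ≡ 52^2 = 2704 ≡ 358 (mod 391)
4^128 ≡ 358^2 = 128164 ≡ 307 (mod 391)
195 = 128 + 64 + 2 + 1 in binary powers of 2.
So 4^195 ≡ 307 · 358 · 16 · 4 ≡ 285 (mod 391).
Squaring chain: 285; never reaches −1, so base 4 is a Miller–Rabin witness that 391 is composite.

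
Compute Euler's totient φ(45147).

Factor: 45147 = 3 · 101 · 149.
φ(45147) = (3−1) · (101−1) · (149−1) = 2 · 100 · 148 = 29600.

29600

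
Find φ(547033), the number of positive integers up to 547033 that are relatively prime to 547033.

525504

Factor: 547033 = 47 · 103 · 113.
φ(547033) = (47−1) · (103−1) · (113−1) = 46 · 102 · 112 = 525504.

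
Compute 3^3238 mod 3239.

3^1 ≡ 3 (mod 3239)
3^2 ≡ 3^2 = 9 ≡ 9 (mod 3239)
3^4 ≡ 9^2 = 81 ≡ 81 (mod 3239)
3^8 ≡ 81^2 = 6561 ≡ 83 (mod 3239)
3^16 ≡ 83^2 = 6889 ≡ 411 (mod 3239)
3^32 ≡ 411^2 = 168921 ≡ 493 (mod 3239)
3^64 ≡ 493^2 = 243049 ≡ 124 (mod 3239)
3^128 ≡ 124^2 = 15376 ≡ 2420 (mod 3239)
3^256 ≡ 2420^2 = 5856400 ≡ 288 (mod 3239)
3^512 ≡ 288^2 = 82944 ≡ 1969 (mod 3239)
3^1024 ≡ 1969^2 = 3876961 ≡ 3117 (mod 3239)
3^2048 ≡ 3117^2 = 9715689 ≡ 1928 (mod 3239)
3238 = 2048 + 1024 + 128 + 32 + 4 + 2 in binary powers of 2.
So 3^3238 ≡ 1928 · 3117 · 2420 · 493 · 81 · 9 ≡ 155 (mod 3239).
Since 155 ≠ 1, base 3 is a Fermat witness: 3239 is composite.

155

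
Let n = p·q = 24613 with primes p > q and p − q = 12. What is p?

163

Since p = q + 12, we have 24613 = q(q + 12), so q² + 12q − 24613 = 0.
Discriminant: 12² + 4·24613 = 144 + 98452 = 98596; √98596 = 314.
q = (−12 + 314)/2 = 151, and p = q + 12 = 163.
Check: 151 · 163 = 24613.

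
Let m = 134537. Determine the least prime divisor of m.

134537 is odd.
Digit sum 23, not divisible by 3.
Ends in 7: not divisible by 5.
7: 134537 = 7·19219 + 4
11: 134537 = 11·12230 + 7
13: 134537 = 13·10349

13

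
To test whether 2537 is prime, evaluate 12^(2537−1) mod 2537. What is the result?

12^1 ≡ 12 (mod 2537)
12^2 ≡ 12^2 = 144 ≡ 144 (mod 2537)
12^4 ≡ 144^2 = 20736 ≡ 440 (mod 2537)
12^8 ≡ 440^2 = 193600 ≡ 788 (mod 2537)
12^16 ≡ 788^2 = 620944 ≡ 1916 (mod 2537)
12^32 ≡ 1916^2 = 3671056 ≡ 17 (mod 2537)
12^64 ≡ 17^2 = 289 ≡ 289 (mod 2537)
12^128 ≡ 289^2 = 83521 ≡ 2337 (mod 2537)
12^256 ≡ 2337^2 = 5461569 ≡ 1945 (mod 2537)
12^512 ≡ 1945^2 = 3783025 ≡ 358 (mod 2537)
12^1024 ≡ 358^2 = 128164 ≡ 1314 (mod 2537)
12^2048 ≡ 1314^2 = 1726596 ≡ 1436 (mod 2537)
2536 = 2048 + 256 + 128 + 64 + 32 + 8 in binary powers of 2.
So 12^2536 ≡ 1436 · 1945 · 2337 · 289 · 17 · 788 ≡ 196 (mod 2537).
Since 196 ≠ 1, base 12 is a Fermat witness: 2537 is composite.

196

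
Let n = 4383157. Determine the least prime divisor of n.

4383157 is odd.
Digit sum 31, not divisible by 3.
Ends in 7: not divisible by 5.
7: 4383157 = 7·626165 + 2
11: 4383157 = 11·398468 + 9
13: 4383157 = 13·337165 + 12
17: 4383157 = 17·257832 + 13
19: 4383157 = 19·230692 + 9
23: 4383157 = 23·190572 + 1
29: 4383157 = 29·151143 + 10
31: 4383157 = 31·141392 + 5
37: 4383157 = 37·118463 + 26
41: 4383157 = 41·106906 + 11
43: 4383157 = 43·101933 + 38
47: 4383157 = 47·93258 + 31
53: 4383157 = 53·82701 + 4
59: 4383157 = 59·74290 + 47
61: 4383157 = 61·71855 + 2
67: 4383157 = 67·65420 + 17
71: 4383157 = 71·61734 + 43
73: 4383157 = 73·60043 + 18
79: 4383157 = 79·55483

79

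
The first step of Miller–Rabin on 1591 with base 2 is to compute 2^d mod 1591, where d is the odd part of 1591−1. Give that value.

156

1591 − 1 = 1590 = 2^1 · 795, so d = 795.
2^1 ≡ 2 (mod 1591)
2^2 ≡ 2^2 = 4 ≡ 4 (mod 1591)
2^4 ≡ 4^2 = 16 ≡ 16 (mod 1591)
2^8 ≡ 16^2 = 256 ≡ 256 (mod 1591)
2^16 ≡ 256^2 = 65536 ≡ 305 (mod 1591)
2^32 ≡ 305^2 = 93025 ≡ 747 (mod 1591)
2^64 ≡ 747^2 = 558009 ≡ 1159 (mod 1591)
2^128 ≡ 1159^2 = 1343281 ≡ 477 (mod 1591)
2^256 ≡ 477^2 = 227529 ≡ 16 (mod 1591)
2^512 ≡ 16^2 = 256 ≡ 256 (mod 1591)
795 = 512 + 256 + 16 + 8 + 2 + 1 in binary powers of 2.
So 2^795 ≡ 256 · 16 · 305 · 256 · 4 · 2 ≡ 156 (mod 1591).
Squaring chain: 156; never reaches −1, so base 2 is a Miller–Rabin witness that 1591 is composite.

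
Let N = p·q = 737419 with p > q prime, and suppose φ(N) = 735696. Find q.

787

φ(n) = (p−1)(q−1) = n − (p+q) + 1, so p + q = 737419 − 735696 + 1 = 1724.
p and q are the roots of t² − 1724t + 737419 = 0.
Discriminant: 1724² − 4·737419 = 2972176 − 2949676 = 22500; √22500 = 150.
q = (1724 − 150)/2 = 787, p = (1724 + 150)/2 = 937.
Check: 787 · 937 = 737419.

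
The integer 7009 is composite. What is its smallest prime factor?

43

7009 is odd.
Digit sum 16, not divisible by 3.
Ends in 9: not divisible by 5.
7: 7009 = 7·1001 + 2
11: 7009 = 11·637 + 2
13: 7009 = 13·539 + 2
17: 7009 = 17·412 + 5
19: 7009 = 19·368 + 17
23: 7009 = 23·304 + 17
29: 7009 = 29·241 + 20
31: 7009 = 31·226 + 3
37: 7009 = 37·189 + 16
41: 7009 = 41·170 + 39
43: 7009 = 43·163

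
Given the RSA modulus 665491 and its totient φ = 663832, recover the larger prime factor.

983

φ(n) = (p−1)(q−1) = n − (p+q) + 1, so p + q = 665491 − 663832 + 1 = 1660.
p and q are the roots of t² − 1660t + 665491 = 0.
Discriminant: 1660² − 4·665491 = 2755600 − 2661964 = 93636; √93636 = 306.
q = (1660 − 306)/2 = 677, p = (1660 + 306)/2 = 983.
Check: 677 · 983 = 665491.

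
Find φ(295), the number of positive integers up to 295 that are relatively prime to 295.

Factor: 295 = 5 · 59.
φ(295) = (5−1) · (59−1) = 4 · 58 = 232.

232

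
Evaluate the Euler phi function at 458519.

Factor: 458519 = 29 · 97 · 163.
φ(458519) = (29−1) · (97−1) · (163−1) = 28 · 96 · 162 = 435456.

435456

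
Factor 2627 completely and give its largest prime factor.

71

2627 = 37 · 71
71 is prime.
So 2627 = 37 · 71; the largest prime factor is 71.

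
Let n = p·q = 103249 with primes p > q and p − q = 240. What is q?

223

Since p = q + 240, we have 103249 = q(q + 240), so q² + 240q − 103249 = 0.
Discriminant: 240² + 4·103249 = 57600 + 412996 = 470596; √470596 = 686.
q = (−240 + 686)/2 = 223, and p = q + 240 = 463.
Check: 223 · 463 = 103249.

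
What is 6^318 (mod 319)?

6^1 ≡ 6 (mod 319)
6^2 ≡ 6^2 = 36 ≡ 36 (mod 319)
6^4 ≡ 36^2 = 1296 ≡ 20 (mod 319)
6^8 ≡ 20^2 = 400 ≡ 81 (mod 319)
6^16 ≡ 81^2 = 6561 ≡ 181 (mod 319)
6^32 ≡ 181^2 = 32761 ≡ 223 (mod 319)
6^64 ≡ 223^2 = 49729 ≡ 284 (mod 319)
6^128 ≡ 284^2 = 80656 ≡ 268 (mod 319)
6^256 ≡ 268^2 = 71824 ≡ 49 (mod 319)
318 = 256 + 32 + 16 + 8 + 4 + 2 in binary powers of 2.
So 6^318 ≡ 49 · 223 · 181 · 81 · 20 · 36 ≡ 103 (mod 319).
Since 103 ≠ 1, base 6 is a Fermat witness: 319 is composite.

103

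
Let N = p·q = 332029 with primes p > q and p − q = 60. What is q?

Since p = q + 60, we have 332029 = q(q + 60), so q² + 60q − 332029 = 0.
Discriminant: 60² + 4·332029 = 3600 + 1328116 = 1331716; √1331716 = 1154.
q = (−60 + 1154)/2 = 547, and p = q + 60 = 607.
Check: 547 · 607 = 332029.

547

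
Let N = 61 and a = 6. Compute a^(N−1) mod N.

6^1 ≡ 6 (mod 61)
6^2 ≡ 6^2 = 36 ≡ 36 (mod 61)
6^4 ≡ 36^2 = 1296 ≡ 15 (mod 61)
6^8 ≡ 15^2 = 225 ≡ 42 (mod 61)
6^16 ≡ 42^2 = 1764 ≡ 56 (mod 61)
6^32 ≡ 56^2 = 3136 ≡ 25 (mod 61)
60 = 32 + 16 + 8 + 4 in binary powers of 2.
So 6^60 ≡ 25 · 56 · 42 · 15 ≡ 1 (mod 61).
Since the result is 1, base 6 gives no evidence that 61 is composite.

1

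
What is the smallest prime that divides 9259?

47

9259 is odd.
Digit sum 25, not divisible by 3.
Ends in 9: not divisible by 5.
7: 9259 = 7·1322 + 5
11: 9259 = 11·841 + 8
13: 9259 = 13·712 + 3
17: 9259 = 17·544 + 11
19: 9259 = 19·487 + 6
23: 9259 = 23·402 + 13
29: 9259 = 29·319 + 8
31: 9259 = 31·298 + 21
37: 9259 = 37·250 + 9
41: 9259 = 41·225 + 34
43: 9259 = 43·215 + 14
47: 9259 = 47·197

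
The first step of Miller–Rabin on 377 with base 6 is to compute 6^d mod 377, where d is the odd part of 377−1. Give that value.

377 − 1 = 376 = 2^3 · 47, so d = 47.
6^1 ≡ 6 (mod 377)
6^2 ≡ 6^2 = 36 ≡ 36 (mod 377)
6^4 ≡ 36^2 = 1296 ≡ 165 (mod 377)
6^8 ≡ 165^2 = 27225 ≡ 81 (mod 377)
6^16 ≡ 81^2 = 6561 ≡ 152 (mod 377)
6^32 ≡ 152^2 = 23104 ≡ 107 (mod 377)
47 = 32 + 8 + 4 + 2 + 1 in binary powers of 2.
So 6^47 ≡ 107 · 81 · 165 · 36 · 6 ≡ 323 (mod 377).
Squaring chain: 323 → 277 → 198; never reaches −1, so base 6 is a Miller–Rabin witness that 377 is composite.

323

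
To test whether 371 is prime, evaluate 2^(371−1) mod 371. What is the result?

2^1 ≡ 2 (mod 371)
2^2 ≡ 2^2 = 4 ≡ 4 (mod 371)
2^4 ≡ 4^2 = 16 ≡ 16 (mod 371)
2^8 ≡ 16^2 = 256 ≡ 256 (mod 371)
2^16 ≡ 256^2 = 65536 ≡ 240 (mod 371)
2^32 ≡ 240^2 = 57600 ≡ 95 (mod 371)
2^64 ≡ 95^2 = 9025 ≡ 121 (mod 371)
2^128 ≡ 121^2 = 14641 ≡ 172 (mod 371)
2^256 ≡ 172^2 = 29584 ≡ 275 (mod 371)
370 = 256 + 64 + 32 + 16 + 2 in binary powers of 2.
So 2^370 ≡ 275 · 121 · 95 · 240 · 4 ≡ 170 (mod 371).
Since 170 ≠ 1, base 2 is a Fermat witness: 371 is composite.

170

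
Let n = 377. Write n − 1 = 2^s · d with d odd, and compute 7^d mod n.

132

377 − 1 = 376 = 2^3 · 47, so d = 47.
7^1 ≡ 7 (mod 377)
7^2 ≡ 7^2 = 49 ≡ 49 (mod 377)
7^4 ≡ 49^2 = 2401 ≡ 139 (mod 377)
7^8 ≡ 139^2 = 19321 ≡ 94 (mod 377)
7^16 ≡ 94^2 = 8836 ≡ 165 (mod 377)
7^32 ≡ 165^2 = 27225 ≡ 81 (mod 377)
47 = 32 + 8 + 4 + 2 + 1 in binary powers of 2.
So 7^47 ≡ 81 · 94 · 139 · 49 · 7 ≡ 132 (mod 377).
Squaring chain: 132 → 82 → 315; never reaches −1, so base 7 is a Miller–Rabin witness that 377 is composite.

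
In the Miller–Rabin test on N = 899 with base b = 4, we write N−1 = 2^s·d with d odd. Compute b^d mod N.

899 − 1 = 898 = 2^1 · 449, so d = 449.
4^1 ≡ 4 (mod 899)
4^2 ≡ 4^2 = 16 ≡ 16 (mod 899)
4^4 ≡ 16^2 = 256 ≡ 256 (mod 899)
4^8 ≡ 256^2 = 65536 ≡ 808 (mod 899)
4^16 ≡ 808^2 = 652864 ≡ 190 (mod 899)
4^32 ≡ 190^2 = 36100 ≡ 140 (mod 899)
4^64 ≡ 140^2 = 19600 ≡ 721 (mod 899)
4^128 ≡ 721^2 = 519841 ≡ 219 (mod 899)
4^256 ≡ 219^2 = 47961 ≡ 314 (mod 899)
449 = 256 + 128 + 64 + 1 in binary powers of 2.
So 4^449 ≡ 314 · 219 · 721 · 4 ≡ 845 (mod 899).
Squaring chain: 845; never reaches −1, so base 4 is a Miller–Rabin witness that 899 is composite.

845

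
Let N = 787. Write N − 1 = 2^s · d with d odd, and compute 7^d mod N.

787 − 1 = 786 = 2^1 · 393, so d = 393.
7^1 ≡ 7 (mod 787)
7^2 ≡ 7^2 = 49 ≡ 49 (mod 787)
7^4 ≡ 49^2 = 2401 ≡ 40 (mod 787)
7^8 ≡ 40^2 = 1600 ≡ 26 (mod 787)
7^16 ≡ 26^2 = 676 ≡ 676 (mod 787)
7^32 ≡ 676^2 = 456976 ≡ 516 (mod 787)
7^64 ≡ 516^2 = 266256 ≡ 250 (mod 787)
7^128 ≡ 250^2 = 62500 ≡ 327 (mod 787)
7^256 ≡ 327^2 = 106929 ≡ 684 (mod 787)
393 = 256 + 128 + 8 + 1 in binary powers of 2.
So 7^393 ≡ 684 · 327 · 26 · 7 ≡ 1 (mod 787).
Since 7^d ≡ 1 (mod 787), base 7 does not prove 787 composite.

1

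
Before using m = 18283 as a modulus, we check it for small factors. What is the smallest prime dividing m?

47

18283 is odd.
Digit sum 22, not divisible by 3.
Ends in 3: not divisible by 5.
7: 18283 = 7·2611 + 6
11: 18283 = 11·1662 + 1
13: 18283 = 13·1406 + 5
17: 18283 = 17·1075 + 8
19: 18283 = 19·962 + 5
23: 18283 = 23·794 + 21
29: 18283 = 29·630 + 13
31: 18283 = 31·589 + 24
37: 18283 = 37·494 + 5
41: 18283 = 41·445 + 38
43: 18283 = 43·425 + 8
47: 18283 = 47·389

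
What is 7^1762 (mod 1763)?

1197

7^1 ≡ 7 (mod 1763)
7^2 ≡ 7^2 = 49 ≡ 49 (mod 1763)
7^4 ≡ 49^2 = 2401 ≡ 638 (mod 1763)
7^8 ≡ 638^2 = 407044 ≡ 1554 (mod 1763)
7^16 ≡ 1554^2 = 2414916 ≡ 1369 (mod 1763)
7^32 ≡ 1369^2 = 1874161 ≡ 92 (mod 1763)
7^64 ≡ 92^2 = 8464 ≡ 1412 (mod 1763)
7^128 ≡ 1412^2 = 1993744 ≡ 1554 (mod 1763)
7^256 ≡ 1554^2 = 2414916 ≡ 1369 (mod 1763)
7^512 ≡ 1369^2 = 1874161 ≡ 92 (mod 1763)
7^1024 ≡ 92^2 = 8464 ≡ 1412 (mod 1763)
1762 = 1024 + 512 + 128 + 64 + 32 + 2 in binary powers of 2.
So 7^1762 ≡ 1412 · 92 · 1554 · 1412 · 92 · 49 ≡ 1197 (mod 1763).
Since 1197 ≠ 1, base 7 is a Fermat witness: 1763 is composite.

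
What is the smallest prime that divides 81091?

83

81091 is odd.
Digit sum 19, not divisible by 3.
Ends in 1: not divisible by 5.
7: 81091 = 7·11584 + 3
11: 81091 = 11·7371 + 10
13: 81091 = 13·6237 + 10
17: 81091 = 17·4770 + 1
19: 81091 = 19·4267 + 18
23: 81091 = 23·3525 + 16
29: 81091 = 29·2796 + 7
31: 81091 = 31·2615 + 26
37: 81091 = 37·2191 + 24
41: 81091 = 41·1977 + 34
43: 81091 = 43·1885 + 36
47: 81091 = 47·1725 + 16
53: 81091 = 53·1530 + 1
59: 81091 = 59·1374 + 25
61: 81091 = 61·1329 + 22
67: 81091 = 67·1210 + 21
71: 81091 = 71·1142 + 9
73: 81091 = 73·1110 + 61
79: 81091 = 79·1026 + 37
83: 81091 = 83·977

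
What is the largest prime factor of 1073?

1073 = 29 · 37
37 is prime.
So 1073 = 29 · 37; the largest prime factor is 37.

37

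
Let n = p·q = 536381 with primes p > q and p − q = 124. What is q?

Since p = q + 124, we have 536381 = q(q + 124), so q² + 124q − 536381 = 0.
Discriminant: 124² + 4·536381 = 15376 + 2145524 = 2160900; √2160900 = 1470.
q = (−124 + 1470)/2 = 673, and p = q + 124 = 797.
Check: 673 · 797 = 536381.

673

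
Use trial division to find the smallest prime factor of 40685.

40685 is odd.
Digit sum 23, not divisible by 3.
Ends in 5: divisible by 5.

5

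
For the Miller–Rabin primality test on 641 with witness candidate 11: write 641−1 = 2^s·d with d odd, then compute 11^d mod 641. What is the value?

641 − 1 = 640 = 2^7 · 5, so d = 5.
11^1 ≡ 11 (mod 641)
11^2 ≡ 11^2 = 121 ≡ 121 (mod 641)
11^4 ≡ 121^2 = 14641 ≡ 539 (mod 641)
5 = 4 + 1 in binary powers of 2.
So 11^5 ≡ 539 · 11 ≡ 160 (mod 641).
Squaring chain: 160 → 601 → 318 → 487 → 640 → 1 → 1; reaches −1, so base 11 does not prove 641 composite.

160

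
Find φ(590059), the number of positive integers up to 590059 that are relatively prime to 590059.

567936

Factor: 590059 = 59 · 73 · 137.
φ(590059) = (59−1) · (73−1) · (137−1) = 58 · 72 · 136 = 567936.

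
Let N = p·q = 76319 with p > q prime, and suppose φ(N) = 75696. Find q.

φ(n) = (p−1)(q−1) = n − (p+q) + 1, so p + q = 76319 − 75696 + 1 = 624.
p and q are the roots of t² − 624t + 76319 = 0.
Discriminant: 624² − 4·76319 = 389376 − 305276 = 84100; √84100 = 290.
q = (624 − 290)/2 = 167, p = (624 + 290)/2 = 457.
Check: 167 · 457 = 76319.

167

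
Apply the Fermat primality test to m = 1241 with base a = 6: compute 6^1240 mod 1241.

6^1 ≡ 6 (mod 1241)
6^2 ≡ 6^2 = 36 ≡ 36 (mod 1241)
6^4 ≡ 36^2 = 1296 ≡ 55 (mod 1241)
6^8 ≡ 55^2 = 3025 ≡ 543 (mod 1241)
6^16 ≡ 543^2 = 294849 ≡ 732 (mod 1241)
6^32 ≡ 732^2 = 535824 ≡ 953 (mod 1241)
6^64 ≡ 953^2 = 908209 ≡ 1038 (mod 1241)
6^128 ≡ 1038^2 = 1077444 ≡ 256 (mod 1241)
6^256 ≡ 256^2 = 65536 ≡ 1004 (mod 1241)
6^512 ≡ 1004^2 = 1008016 ≡ 324 (mod 1241)
6^1024 ≡ 324^2 = 104976 ≡ 732 (mod 1241)
1240 = 1024 + 128 + 64 + 16 + 8 in binary powers of 2.
So 6^1240 ≡ 732 · 256 · 1038 · 732 · 543 ≡ 951 (mod 1241).
Since 951 ≠ 1, base 6 is a Fermat witness: 1241 is composite.

951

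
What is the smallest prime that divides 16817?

16817 is odd.
Digit sum 23, not divisible by 3.
Ends in 7: not divisible by 5.
7: 16817 = 7·2402 + 3
11: 16817 = 11·1528 + 9
13: 16817 = 13·1293 + 8
17: 16817 = 17·989 + 4
19: 16817 = 19·885 + 2
23: 16817 = 23·731 + 4
29: 16817 = 29·579 + 26
31: 16817 = 31·542 + 15
37: 16817 = 37·454 + 19
41: 16817 = 41·410 + 7
43: 16817 = 43·391 + 4
47: 16817 = 47·357 + 38
53: 16817 = 53·317 + 16
59: 16817 = 59·285 + 2
61: 16817 = 61·275 + 42
67: 16817 = 67·251

67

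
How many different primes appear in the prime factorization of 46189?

4

46189 = 11 · 4199
4199 = 13 · 323
323 = 17 · 19
46189 = 11 · 13 · 17 · 19, which has 4 distinct prime factors.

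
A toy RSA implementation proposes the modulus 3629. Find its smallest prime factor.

19

3629 is odd.
Digit sum 20, not divisible by 3.
Ends in 9: not divisible by 5.
7: 3629 = 7·518 + 3
11: 3629 = 11·329 + 10
13: 3629 = 13·279 + 2
17: 3629 = 17·213 + 8
19: 3629 = 19·191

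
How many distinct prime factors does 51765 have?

5

51765 = 3 · 17255
17255 = 5 · 3451
3451 = 7 · 493
493 = 17 · 29
51765 = 3 · 5 · 7 · 17 · 29, which has 5 distinct prime factors.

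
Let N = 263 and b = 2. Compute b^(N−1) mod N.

1

2^1 ≡ 2 (mod 263)
2^2 ≡ 2^2 = 4 ≡ 4 (mod 263)
2^4 ≡ 4^2 = 16 ≡ 16 (mod 263)
2^8 ≡ 16^2 = 256 ≡ 256 (mod 263)
2^16 ≡ 256^2 = 65536 ≡ 49 (mod 263)
2^32 ≡ 49^2 = 2401 ≡ 34 (mod 263)
2^64 ≡ 34^2 = 1156 ≡ 104 (mod 263)
2^128 ≡ 104^2 = 10816 ≡ 33 (mod 263)
2^256 ≡ 33^2 = 1089 ≡ 37 (mod 263)
262 = 256 + 4 + 2 in binary powers of 2.
So 2^262 ≡ 37 · 16 · 4 ≡ 1 (mod 263).
Since the result is 1, base 2 gives no evidence that 263 is composite.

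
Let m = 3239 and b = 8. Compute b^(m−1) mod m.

640

8^1 ≡ 8 (mod 3239)
8^2 ≡ 8^2 = 64 ≡ 64 (mod 3239)
8^4 ≡ 64^2 = 4096 ≡ 857 (mod 3239)
8^8 ≡ 857^2 = 734449 ≡ 2435 (mod 3239)
8^16 ≡ 2435^2 = 5929225 ≡ 1855 (mod 3239)
8^32 ≡ 1855^2 = 3441025 ≡ 1207 (mod 3239)
8^64 ≡ 1207^2 = 1456849 ≡ 2538 (mod 3239)
8^128 ≡ 2538^2 = 6441444 ≡ 2312 (mod 3239)
8^256 ≡ 2312^2 = 5345344 ≡ 994 (mod 3239)
8^512 ≡ 994^2 = 988036 ≡ 141 (mod 3239)
8^1024 ≡ 141^2 = 19881 ≡ 447 (mod 3239)
8^2048 ≡ 447^2 = 199809 ≡ 2230 (mod 3239)
3238 = 2048 + 1024 + 128 + 32 + 4 + 2 in binary powers of 2.
So 8^3238 ≡ 2230 · 447 · 2312 · 1207 · 857 · 64 ≡ 640 (mod 3239).
Since 640 ≠ 1, base 8 is a Fermat witness: 3239 is composite.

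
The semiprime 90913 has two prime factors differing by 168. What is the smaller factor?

229

Since p = q + 168, we have 90913 = q(q + 168), so q² + 168q − 90913 = 0.
Discriminant: 168² + 4·90913 = 28224 + 363652 = 391876; √391876 = 626.
q = (−168 + 626)/2 = 229, and p = q + 168 = 397.
Check: 229 · 397 = 90913.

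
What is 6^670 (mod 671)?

353

6^1 ≡ 6 (mod 671)
6^2 ≡ 6^2 = 36 ≡ 36 (mod 671)
6^4 ≡ 36^2 = 1296 ≡ 625 (mod 671)
6^8 ≡ 625^2 = 390625 ≡ 103 (mod 671)
6^16 ≡ 103^2 = 10609 ≡ 544 (mod 671)
6^32 ≡ 544^2 = 295936 ≡ 25 (mod 671)
6^64 ≡ 25^2 = 625 ≡ 625 (mod 671)
6^128 ≡ 625^2 = 390625 ≡ 103 (mod 671)
6^256 ≡ 103^2 = 10609 ≡ 544 (mod 671)
6^512 ≡ 544^2 = 295936 ≡ 25 (mod 671)
670 = 512 + 128 + 16 + 8 + 4 + 2 in binary powers of 2.
So 6^670 ≡ 25 · 103 · 544 · 103 · 625 · 36 ≡ 353 (mod 671).
Since 353 ≠ 1, base 6 is a Fermat witness: 671 is composite.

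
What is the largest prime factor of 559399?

559399 = 73 · 7663
7663 = 79 · 97
97 is prime.
So 559399 = 73 · 79 · 97; the largest prime factor is 97.

97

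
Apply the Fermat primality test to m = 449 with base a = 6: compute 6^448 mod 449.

6^1 ≡ 6 (mod 449)
6^2 ≡ 6^2 = 36 ≡ 36 (mod 449)
6^4 ≡ 36^2 = 1296 ≡ 398 (mod 449)
6^8 ≡ 398^2 = 158404 ≡ 356 (mod 449)
6^16 ≡ 356^2 = 126736 ≡ 118 (mod 449)
6^32 ≡ 118^2 = 13924 ≡ 5 (mod 449)
6^64 ≡ 5^2 = 25 ≡ 25 (mod 449)
6^128 ≡ 25^2 = 625 ≡ 176 (mod 449)
6^256 ≡ 176^2 = 30976 ≡ 444 (mod 449)
448 = 256 + 128 + 64 in binary powers of 2.
So 6^448 ≡ 444 · 176 · 25 ≡ 1 (mod 449).
Since the result is 1, base 6 gives no evidence that 449 is composite.

1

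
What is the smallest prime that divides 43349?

67

43349 is odd.
Digit sum 23, not divisible by 3.
Ends in 9: not divisible by 5.
7: 43349 = 7·6192 + 5
11: 43349 = 11·3940 + 9
13: 43349 = 13·3334 + 7
17: 43349 = 17·2549 + 16
19: 43349 = 19·2281 + 10
23: 43349 = 23·1884 + 17
29: 43349 = 29·1494 + 23
31: 43349 = 31·1398 + 11
37: 43349 = 37·1171 + 22
41: 43349 = 41·1057 + 12
43: 43349 = 43·1008 + 5
47: 43349 = 47·922 + 15
53: 43349 = 53·817 + 48
59: 43349 = 59·734 + 43
61: 43349 = 61·710 + 39
67: 43349 = 67·647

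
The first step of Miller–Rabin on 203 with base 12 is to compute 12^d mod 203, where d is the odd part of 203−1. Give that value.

157

203 − 1 = 202 = 2^1 · 101, so d = 101.
12^1 ≡ 12 (mod 203)
12^2 ≡ 12^2 = 144 ≡ 144 (mod 203)
12^4 ≡ 144^2 = 20736 ≡ 30 (mod 203)
12^8 ≡ 30^2 = 900 ≡ 88 (mod 203)
12^16 ≡ 88^2 = 7744 ≡ 30 (mod 203)
12^32 ≡ 30^2 = 900 ≡ 88 (mod 203)
12^64 ≡ 88^2 = 7744 ≡ 30 (mod 203)
101 = 64 + 32 + 4 + 1 in binary powers of 2.
So 12^101 ≡ 30 · 88 · 30 · 12 ≡ 157 (mod 203).
Squaring chain: 157; never reaches −1, so base 12 is a Miller–Rabin witness that 203 is composite.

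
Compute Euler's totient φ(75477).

49680

Factor: 75477 = 3 · 139 · 181.
φ(75477) = (3−1) · (139−1) · (181−1) = 2 · 138 · 180 = 49680.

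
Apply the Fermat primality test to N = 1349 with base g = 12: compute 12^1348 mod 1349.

938

12^1 ≡ 12 (mod 1349)
12^2 ≡ 12^2 = 144 ≡ 144 (mod 1349)
12^4 ≡ 144^2 = 20736 ≡ 501 (mod 1349)
12^8 ≡ 501^2 = 251001 ≡ 87 (mod 1349)
12^16 ≡ 87^2 = 7569 ≡ 824 (mod 1349)
12^32 ≡ 824^2 = 678976 ≡ 429 (mod 1349)
12^64 ≡ 429^2 = 184041 ≡ 577 (mod 1349)
12^128 ≡ 577^2 = 332929 ≡ 1075 (mod 1349)
12^256 ≡ 1075^2 = 1155625 ≡ 881 (mod 1349)
12^512 ≡ 881^2 = 776161 ≡ 486 (mod 1349)
12^1024 ≡ 486^2 = 236196 ≡ 121 (mod 1349)
1348 = 1024 + 256 + 64 + 4 in binary powers of 2.
So 12^1348 ≡ 121 · 881 · 577 · 501 ≡ 938 (mod 1349).
Since 938 ≠ 1, base 12 is a Fermat witness: 1349 is composite.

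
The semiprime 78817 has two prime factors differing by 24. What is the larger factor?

293

Since p = q + 24, we have 78817 = q(q + 24), so q² + 24q − 78817 = 0.
Discriminant: 24² + 4·78817 = 576 + 315268 = 315844; √315844 = 562.
q = (−24 + 562)/2 = 269, and p = q + 24 = 293.
Check: 269 · 293 = 78817.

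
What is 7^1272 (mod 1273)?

1179

7^1 ≡ 7 (mod 1273)
7^2 ≡ 7^2 = 49 ≡ 49 (mod 1273)
7^4 ≡ 49^2 = 2401 ≡ 1128 (mod 1273)
7^8 ≡ 1128^2 = 1272384 ≡ 657 (mod 1273)
7^16 ≡ 657^2 = 431649 ≡ 102 (mod 1273)
7^32 ≡ 102^2 = 10404 ≡ 220 (mod 1273)
7^64 ≡ 220^2 = 48400 ≡ 26 (mod 1273)
7^128 ≡ 26^2 = 676 ≡ 676 (mod 1273)
7^256 ≡ 676^2 = 456976 ≡ 1242 (mod 1273)
7^512 ≡ 1242^2 = 1542564 ≡ 961 (mod 1273)
7^1024 ≡ 961^2 = 923521 ≡ 596 (mod 1273)
1272 = 1024 + 128 + 64 + 32 + 16 + 8 in binary powers of 2.
So 7^1272 ≡ 596 · 676 · 26 · 220 · 102 · 657 ≡ 1179 (mod 1273).
Since 1179 ≠ 1, base 7 is a Fermat witness: 1273 is composite.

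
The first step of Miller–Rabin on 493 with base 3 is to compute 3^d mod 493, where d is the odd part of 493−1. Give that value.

160

493 − 1 = 492 = 2^2 · 123, so d = 123.
3^1 ≡ 3 (mod 493)
3^2 ≡ 3^2 = 9 ≡ 9 (mod 493)
3^4 ≡ 9^2 = 81 ≡ 81 (mod 493)
3^8 ≡ 81^2 = 6561 ≡ 152 (mod 493)
3^16 ≡ 152^2 = 23104 ≡ 426 (mod 493)
3^32 ≡ 426^2 = 181476 ≡ 52 (mod 493)
3^64 ≡ 52^2 = 2704 ≡ 239 (mod 493)
123 = 64 + 32 + 16 + 8 + 2 + 1 in binary powers of 2.
So 3^123 ≡ 239 · 52 · 426 · 152 · 9 · 3 ≡ 160 (mod 493).
Squaring chain: 160 → 457; never reaches −1, so base 3 is a Miller–Rabin witness that 493 is composite.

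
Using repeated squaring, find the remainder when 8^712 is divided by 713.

188

8^1 ≡ 8 (mod 713)
8^2 ≡ 8^2 = 64 ≡ 64 (mod 713)
8^4 ≡ 64^2 = 4096 ≡ 531 (mod 713)
8^8 ≡ 531^2 = 281961 ≡ 326 (mod 713)
8^16 ≡ 326^2 = 106276 ≡ 39 (mod 713)
8^32 ≡ 39^2 = 1521 ≡ 95 (mod 713)
8^64 ≡ 95^2 = 9025 ≡ 469 (mod 713)
8^128 ≡ 469^2 = 219961 ≡ 357 (mod 713)
8^256 ≡ 357^2 = 127449 ≡ 535 (mod 713)
8^512 ≡ 535^2 = 286225 ≡ 312 (mod 713)
712 = 512 + 128 + 64 + 8 in binary powers of 2.
So 8^712 ≡ 312 · 357 · 469 · 326 ≡ 188 (mod 713).
Since 188 ≠ 1, base 8 is a Fermat witness: 713 is composite.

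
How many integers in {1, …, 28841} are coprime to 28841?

Factor: 28841 = 151 · 191.
φ(28841) = (151−1) · (191−1) = 150 · 190 = 28500.

28500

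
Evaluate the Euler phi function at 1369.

Factor: 1369 = 37^2.
φ(1369) = 37^1·(37−1) = 1332.

1332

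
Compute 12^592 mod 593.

1

12^1 ≡ 12 (mod 593)
12^2 ≡ 12^2 = 144 ≡ 144 (mod 593)
12^4 ≡ 144^2 = 20736 ≡ 574 (mod 593)
12^8 ≡ 574^2 = 329476 ≡ 361 (mod 593)
12^16 ≡ 361^2 = 130321 ≡ 454 (mod 593)
12^32 ≡ 454^2 = 206116 ≡ 345 (mod 593)
12^64 ≡ 345^2 = 119025 ≡ 425 (mod 593)
12^128 ≡ 425^2 = 180625 ≡ 353 (mod 593)
12^256 ≡ 353^2 = 124609 ≡ 79 (mod 593)
12^512 ≡ 79^2 = 6241 ≡ 311 (mod 593)
592 = 512 + 64 + 16 in binary powers of 2.
So 12^592 ≡ 311 · 425 · 454 ≡ 1 (mod 593).
Since the result is 1, base 12 gives no evidence that 593 is composite.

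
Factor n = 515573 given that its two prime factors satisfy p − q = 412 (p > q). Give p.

Since p = q + 412, we have 515573 = q(q + 412), so q² + 412q − 515573 = 0.
Discriminant: 412² + 4·515573 = 169744 + 2062292 = 2232036; √2232036 = 1494.
q = (−412 + 1494)/2 = 541, and p = q + 412 = 953.
Check: 541 · 953 = 515573.

953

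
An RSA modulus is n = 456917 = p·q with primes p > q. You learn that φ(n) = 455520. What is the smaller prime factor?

φ(n) = (p−1)(q−1) = n − (p+q) + 1, so p + q = 456917 − 455520 + 1 = 1398.
p and q are the roots of t² − 1398t + 456917 = 0.
Discriminant: 1398² − 4·456917 = 1954404 − 1827668 = 126736; √126736 = 356.
q = (1398 − 356)/2 = 521, p = (1398 + 356)/2 = 877.
Check: 521 · 877 = 456917.

521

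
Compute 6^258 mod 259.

36

6^1 ≡ 6 (mod 259)
6^2 ≡ 6^2 = 36 ≡ 36 (mod 259)
6^4 ≡ 36^2 = 1296 ≡ 1 (mod 259)
6^8 ≡ 1^2 = 1 ≡ 1 (mod 259)
6^16 ≡ 1^2 = 1 ≡ 1 (mod 259)
6^32 ≡ 1^2 = 1 ≡ 1 (mod 259)
6^64 ≡ 1^2 = 1 ≡ 1 (mod 259)
6^128 ≡ 1^2 = 1 ≡ 1 (mod 259)
6^256 ≡ 1^2 = 1 ≡ 1 (mod 259)
258 = 256 + 2 in binary powers of 2.
So 6^258 ≡ 1 · 36 ≡ 36 (mod 259).
Since 36 ≠ 1, base 6 is a Fermat witness: 259 is composite.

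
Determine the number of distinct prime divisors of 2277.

2277 = 3^2 · 253
253 = 11 · 23
2277 = 3^2 · 11 · 23, which has 3 distinct prime factors.

3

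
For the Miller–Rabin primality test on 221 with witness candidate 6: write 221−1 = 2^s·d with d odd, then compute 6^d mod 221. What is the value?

221 − 1 = 220 = 2^2 · 55, so d = 55.
6^1 ≡ 6 (mod 221)
6^2 ≡ 6^2 = 36 ≡ 36 (mod 221)
6^4 ≡ 36^2 = 1296 ≡ 191 (mod 221)
6^8 ≡ 191^2 = 36481 ≡ 16 (mod 221)
6^16 ≡ 16^2 = 256 ≡ 35 (mod 221)
6^32 ≡ 35^2 = 1225 ≡ 120 (mod 221)
55 = 32 + 16 + 4 + 2 + 1 in binary powers of 2.
So 6^55 ≡ 120 · 35 · 191 · 36 · 6 ≡ 150 (mod 221).
Squaring chain: 150 → 179; never reaches −1, so base 6 is a Miller–Rabin witness that 221 is composite.

150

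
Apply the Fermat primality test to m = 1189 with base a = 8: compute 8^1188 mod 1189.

836

8^1 ≡ 8 (mod 1189)
8^2 ≡ 8^2 = 64 ≡ 64 (mod 1189)
8^4 ≡ 64^2 = 4096 ≡ 529 (mod 1189)
8^8 ≡ 529^2 = 279841 ≡ 426 (mod 1189)
8^16 ≡ 426^2 = 181476 ≡ 748 (mod 1189)
8^32 ≡ 748^2 = 559504 ≡ 674 (mod 1189)
8^64 ≡ 674^2 = 454276 ≡ 78 (mod 1189)
8^128 ≡ 78^2 = 6084 ≡ 139 (mod 1189)
8^256 ≡ 139^2 = 19321 ≡ 297 (mod 1189)
8^512 ≡ 297^2 = 88209 ≡ 223 (mod 1189)
8^1024 ≡ 223^2 = 49729 ≡ 980 (mod 1189)
1188 = 1024 + 128 + 32 + 4 in binary powers of 2.
So 8^1188 ≡ 980 · 139 · 674 · 529 ≡ 836 (mod 1189).
Since 836 ≠ 1, base 8 is a Fermat witness: 1189 is composite.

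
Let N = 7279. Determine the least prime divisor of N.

29

7279 is odd.
Digit sum 25, not divisible by 3.
Ends in 9: not divisible by 5.
7: 7279 = 7·1039 + 6
11: 7279 = 11·661 + 8
13: 7279 = 13·559 + 12
17: 7279 = 17·428 + 3
19: 7279 = 19·383 + 2
23: 7279 = 23·316 + 11
29: 7279 = 29·251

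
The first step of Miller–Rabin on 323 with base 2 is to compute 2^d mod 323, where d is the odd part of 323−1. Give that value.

323 − 1 = 322 = 2^1 · 161, so d = 161.
2^1 ≡ 2 (mod 323)
2^2 ≡ 2^2 = 4 ≡ 4 (mod 323)
2^4 ≡ 4^2 = 16 ≡ 16 (mod 323)
2^8 ≡ 16^2 = 256 ≡ 256 (mod 323)
2^16 ≡ 256^2 = 65536 ≡ 290 (mod 323)
2^32 ≡ 290^2 = 84100 ≡ 120 (mod 323)
2^64 ≡ 120^2 = 14400 ≡ 188 (mod 323)
2^128 ≡ 188^2 = 35344 ≡ 137 (mod 323)
161 = 128 + 32 + 1 in binary powers of 2.
So 2^161 ≡ 137 · 120 · 2 ≡ 257 (mod 323).
Squaring chain: 257; never reaches −1, so base 2 is a Miller–Rabin witness that 323 is composite.

257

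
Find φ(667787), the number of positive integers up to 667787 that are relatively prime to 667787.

653172

Factor: 667787 = 79^2 · 107.
φ(667787) = 79^1·(79−1) · (107−1) = 6162 · 106 = 653172.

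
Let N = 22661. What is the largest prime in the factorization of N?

22661 = 17 · 1333
1333 = 31 · 43
43 is prime.
So 22661 = 17 · 31 · 43; the largest prime factor is 43.

43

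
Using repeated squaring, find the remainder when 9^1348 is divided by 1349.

9^1 ≡ 9 (mod 1349)
9^2 ≡ 9^2 = 81 ≡ 81 (mod 1349)
9^4 ≡ 81^2 = 6561 ≡ 1165 (mod 1349)
9^8 ≡ 1165^2 = 1357225 ≡ 131 (mod 1349)
9^16 ≡ 131^2 = 17161 ≡ 973 (mod 1349)
9^32 ≡ 973^2 = 946729 ≡ 1080 (mod 1349)
9^64 ≡ 1080^2 = 1166400 ≡ 864 (mod 1349)
9^128 ≡ 864^2 = 746496 ≡ 499 (mod 1349)
9^256 ≡ 499^2 = 249001 ≡ 785 (mod 1349)
9^512 ≡ 785^2 = 616225 ≡ 1081 (mod 1349)
9^1024 ≡ 1081^2 = 1168561 ≡ 327 (mod 1349)
1348 = 1024 + 256 + 64 + 4 in binary powers of 2.
So 9^1348 ≡ 327 · 785 · 864 · 1165 ≡ 1068 (mod 1349).
Since 1068 ≠ 1, base 9 is a Fermat witness: 1349 is composite.

1068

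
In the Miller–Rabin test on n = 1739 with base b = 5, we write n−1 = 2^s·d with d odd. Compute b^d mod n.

609

1739 − 1 = 1738 = 2^1 · 869, so d = 869.
5^1 ≡ 5 (mod 1739)
5^2 ≡ 5^2 = 25 ≡ 25 (mod 1739)
5^4 ≡ 25^2 = 625 ≡ 625 (mod 1739)
5^8 ≡ 625^2 = 390625 ≡ 1089 (mod 1739)
5^16 ≡ 1089^2 = 1185921 ≡ 1662 (mod 1739)
5^32 ≡ 1662^2 = 2762244 ≡ 712 (mod 1739)
5^64 ≡ 712^2 = 506944 ≡ 895 (mod 1739)
5^128 ≡ 895^2 = 801025 ≡ 1085 (mod 1739)
5^256 ≡ 1085^2 = 1177225 ≡ 1661 (mod 1739)
5^512 ≡ 1661^2 = 2758921 ≡ 867 (mod 1739)
869 = 512 + 256 + 64 + 32 + 4 + 1 in binary powers of 2.
So 5^869 ≡ 867 · 1661 · 895 · 712 · 625 · 5 ≡ 609 (mod 1739).
Squaring chain: 609; never reaches −1, so base 5 is a Miller–Rabin witness that 1739 is composite.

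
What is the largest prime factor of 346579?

37

346579 = 17 · 20387
20387 = 19 · 1073
1073 = 29 · 37
37 is prime.
So 346579 = 17 · 19 · 29 · 37; the largest prime factor is 37.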